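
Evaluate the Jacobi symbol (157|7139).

-1

Reciprocity: 157 ≡ 1 and 7139 ≡ 3 (mod 4), so (157/7139) = +(7139/157).
Reduce top mod 157: now compute (74/157).
Pull out 2: since 157 ≡ 5 (mod 8), (2/157) = -1.
Reciprocity: 37 ≡ 1 and 157 ≡ 1 (mod 4), so (37/157) = +(157/37).
Reduce top mod 37: now compute (9/37).
Reciprocity: 9 ≡ 1 and 37 ≡ 1 (mod 4), so (9/37) = +(37/9).
Reduce top mod 9: now compute (1/9).
Reached (1/9) = 1. Collecting the sign flips along the way, the symbol is -1.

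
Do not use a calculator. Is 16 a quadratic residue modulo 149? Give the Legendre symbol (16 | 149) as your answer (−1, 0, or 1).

Euler's criterion: (16/149) ≡ 16^74 (mod 149).
16^2 ≡ 107 (mod 149)
16^4 ≡ 125 (mod 149)
16^8 ≡ 129 (mod 149)
16^16 ≡ 102 (mod 149)
16^32 ≡ 123 (mod 149)
16^64 ≡ 80 (mod 149)
16^74 = 16^(64+8+2) ≡ 1 (mod 149).
Result is 1, so (16/149) = 1.

1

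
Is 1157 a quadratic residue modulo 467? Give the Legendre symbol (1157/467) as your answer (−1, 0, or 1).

First reduce: 1157 ≡ 223 (mod 467).
Reciprocity: 223 ≡ 3 and 467 ≡ 3 (mod 4), so (223/467) = −(467/223).
Reduce top mod 223: now compute (21/223).
Reciprocity: 21 ≡ 1 and 223 ≡ 3 (mod 4), so (21/223) = +(223/21).
Reduce top mod 21: now compute (13/21).
Reciprocity: 13 ≡ 1 and 21 ≡ 1 (mod 4), so (13/21) = +(21/13).
Reduce top mod 13: now compute (8/13).
Pull out 2^3: since 13 ≡ 5 (mod 8), (2/13) = -1, so (2/13)^3 = -1.
Reached (1/13) = 1. Collecting the sign flips along the way, the symbol is +1.

1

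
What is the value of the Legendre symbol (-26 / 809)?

1

First reduce: -26 ≡ 783 (mod 809).
Reciprocity: 783 ≡ 3 and 809 ≡ 1 (mod 4), so (783/809) = +(809/783).
Reduce top mod 783: now compute (26/783).
Pull out 2: since 783 ≡ 7 (mod 8), (2/783) = +1.
Reciprocity: 13 ≡ 1 and 783 ≡ 3 (mod 4), so (13/783) = +(783/13).
Reduce top mod 13: now compute (3/13).
Reciprocity: 3 ≡ 3 and 13 ≡ 1 (mod 4), so (3/13) = +(13/3).
Reduce top mod 3: now compute (1/3).
Reached (1/3) = 1. Collecting the sign flips along the way, the symbol is +1.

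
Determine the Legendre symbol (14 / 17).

Pull out 2: since 17 ≡ 1 (mod 8), (2/17) = +1.
Reciprocity: 7 ≡ 3 and 17 ≡ 1 (mod 4), so (7/17) = +(17/7).
Reduce top mod 7: now compute (3/7).
Reciprocity: 3 ≡ 3 and 7 ≡ 3 (mod 4), so (3/7) = −(7/3).
Reduce top mod 3: now compute (1/3).
Reached (1/3) = 1. Collecting the sign flips along the way, the symbol is -1.

-1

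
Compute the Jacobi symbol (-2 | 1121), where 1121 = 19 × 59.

1

First reduce: -2 ≡ 1119 (mod 1121).
Reciprocity: 1119 ≡ 3 and 1121 ≡ 1 (mod 4), so (1119/1121) = +(1121/1119).
Reduce top mod 1119: now compute (2/1119).
Pull out 2: since 1119 ≡ 7 (mod 8), (2/1119) = +1.
Reached (1/1119) = 1. Collecting the sign flips along the way, the symbol is +1.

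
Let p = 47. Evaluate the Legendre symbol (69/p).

-1

Euler's criterion: (69/47) ≡ 22^23 (mod 47).
22^2 ≡ 14 (mod 47)
22^4 ≡ 8 (mod 47)
22^8 ≡ 17 (mod 47)
22^16 ≡ 7 (mod 47)
22^23 = 22^(16+4+2+1) ≡ 46 (mod 47).
Result is 46 ≡ −1, so (69/47) = −1.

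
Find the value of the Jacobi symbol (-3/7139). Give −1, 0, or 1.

-1

First reduce: -3 ≡ 7136 (mod 7139).
Pull out 2^5: since 7139 ≡ 3 (mod 8), (2/7139) = -1, so (2/7139)^5 = -1.
Reciprocity: 223 ≡ 3 and 7139 ≡ 3 (mod 4), so (223/7139) = −(7139/223).
Reduce top mod 223: now compute (3/223).
Reciprocity: 3 ≡ 3 and 223 ≡ 3 (mod 4), so (3/223) = −(223/3).
Reduce top mod 3: now compute (1/3).
Reached (1/3) = 1. Collecting the sign flips along the way, the symbol is -1.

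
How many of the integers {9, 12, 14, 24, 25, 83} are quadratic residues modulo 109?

(9/109) = +1 → QR.
(12/109) = +1 → QR.
(14/109) = -1 → non-residue.
(24/109) = -1 → non-residue.
(25/109) = +1 → QR.
(83/109) = +1 → QR.
Total quadratic residues among the 6: 4.

4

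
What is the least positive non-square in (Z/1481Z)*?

(2/1481) = +1, so 2 is a residue.
(3/1481) = −1, so 3 is the smallest positive non-residue mod 1481.

3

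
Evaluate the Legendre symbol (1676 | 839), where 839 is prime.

-1

Euler's criterion: (1676/839) ≡ 837^419 (mod 839).
837^2 ≡ 4 (mod 839)
837^4 ≡ 16 (mod 839)
837^8 ≡ 256 (mod 839)
837^16 ≡ 94 (mod 839)
837^32 ≡ 446 (mod 839)
837^64 ≡ 73 (mod 839)
837^128 ≡ 295 (mod 839)
837^256 ≡ 608 (mod 839)
837^419 = 837^(256+128+32+2+1) ≡ 838 (mod 839).
Result is 838 ≡ −1, so (1676/839) = −1.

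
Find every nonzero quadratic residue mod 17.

Square k = 1,…,8 (k and 17−k give the same square):
1²=1, 2²=4, 3²=9, 4²=16, 5²≡8, 6²≡2, 7²≡15, 8²≡13 (mod 17).
So the quadratic residues mod 17 are {1, 2, 4, 8, 9, 13, 15, 16}.

1, 2, 4, 8, 9, 13, 15, 16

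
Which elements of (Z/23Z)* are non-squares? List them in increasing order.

5 7 10 11 14 15 17 19 20 21 22

Square k = 1,…,11 (k and 23−k give the same square):
1²=1, 2²=4, 3²=9, 4²=16, 5²≡2, 6²≡13, 7²≡3, 8²≡18, 9²≡12, 10²≡8, 11²≡6 (mod 23).
The residues are {1, 2, 3, 4, 6, 8, 9, 12, 13, 16, 18}; the non-residues are the remaining 11 nonzero classes.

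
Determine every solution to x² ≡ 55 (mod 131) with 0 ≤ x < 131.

29, 102

Since 131 ≡ 3 (mod 4), a square root of 55 is 55^((131+1)/4) = 55^33 mod 131.
Repeated squaring: 55^2≡12, 55^4≡13, 55^8≡38, 55^16≡3, 55^32≡9 (mod 131).
55^33 = 55^(32+1) ≡ 102 (mod 131).
Check: 102² = 10404 ≡ 55 (mod 131). The two roots are 29 and 102.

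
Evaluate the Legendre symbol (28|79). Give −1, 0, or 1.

Euler's criterion: (28/79) ≡ 28^39 (mod 79).
28^2 ≡ 73 (mod 79)
28^4 ≡ 36 (mod 79)
28^8 ≡ 32 (mod 79)
28^16 ≡ 76 (mod 79)
28^32 ≡ 9 (mod 79)
28^39 = 28^(32+4+2+1) ≡ 78 (mod 79).
Result is 78 ≡ −1, so (28/79) = −1.

-1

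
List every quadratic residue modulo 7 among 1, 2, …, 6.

1,2,4

Square k = 1,…,3 (k and 7−k give the same square):
1²=1, 2²=4, 3²≡2 (mod 7).
So the quadratic residues mod 7 are {1, 2, 4}.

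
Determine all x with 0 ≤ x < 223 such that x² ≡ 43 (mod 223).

Since 223 ≡ 3 (mod 4), a square root of 43 is 43^((223+1)/4) = 43^56 mod 223.
Repeated squaring: 43^2≡65, 43^4≡211, 43^8≡144, 43^16≡220, 43^32≡9 (mod 223).
43^56 = 43^(32+16+8) ≡ 126 (mod 223).
Check: 126² = 15876 ≡ 43 (mod 223). The two roots are 97 and 126.

97, 126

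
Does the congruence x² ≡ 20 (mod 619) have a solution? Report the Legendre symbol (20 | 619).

1

Pull out 2^2: since 619 ≡ 3 (mod 8), (2/619) = -1, so (2/619)^2 = +1.
Reciprocity: 5 ≡ 1 and 619 ≡ 3 (mod 4), so (5/619) = +(619/5).
Reduce top mod 5: now compute (4/5).
Pull out 2^2: since 5 ≡ 5 (mod 8), (2/5) = -1, so (2/5)^2 = +1.
Reached (1/5) = 1. Collecting the sign flips along the way, the symbol is +1.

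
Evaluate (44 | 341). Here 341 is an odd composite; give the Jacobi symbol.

0

Pull out 2^2: since 341 ≡ 5 (mod 8), (2/341) = -1, so (2/341)^2 = +1.
Reciprocity: 11 ≡ 3 and 341 ≡ 1 (mod 4), so (11/341) = +(341/11).
Reduce top mod 11: now compute (0/11).
Top reduces to 0: gcd > 1, so the symbol is 0.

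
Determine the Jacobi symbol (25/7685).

Reciprocity: 25 ≡ 1 and 7685 ≡ 1 (mod 4), so (25/7685) = +(7685/25).
Reduce top mod 25: now compute (10/25).
Pull out 2: since 25 ≡ 1 (mod 8), (2/25) = +1.
Reciprocity: 5 ≡ 1 and 25 ≡ 1 (mod 4), so (5/25) = +(25/5).
Reduce top mod 5: now compute (0/5).
Top reduces to 0: gcd > 1, so the symbol is 0.

0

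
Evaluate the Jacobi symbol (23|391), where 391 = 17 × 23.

Reciprocity: 23 ≡ 3 and 391 ≡ 3 (mod 4), so (23/391) = −(391/23).
Reduce top mod 23: now compute (0/23).
Top reduces to 0: gcd > 1, so the symbol is 0.

0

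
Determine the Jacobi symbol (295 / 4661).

Reciprocity: 295 ≡ 3 and 4661 ≡ 1 (mod 4), so (295/4661) = +(4661/295).
Reduce top mod 295: now compute (236/295).
Pull out 2^2: since 295 ≡ 7 (mod 8), (2/295) = +1, so (2/295)^2 = +1.
Reciprocity: 59 ≡ 3 and 295 ≡ 3 (mod 4), so (59/295) = −(295/59).
Reduce top mod 59: now compute (0/59).
Top reduces to 0: gcd > 1, so the symbol is 0.

0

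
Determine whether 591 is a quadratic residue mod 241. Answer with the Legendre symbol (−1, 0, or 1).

-1

First reduce: 591 ≡ 109 (mod 241).
Reciprocity: 109 ≡ 1 and 241 ≡ 1 (mod 4), so (109/241) = +(241/109).
Reduce top mod 109: now compute (23/109).
Reciprocity: 23 ≡ 3 and 109 ≡ 1 (mod 4), so (23/109) = +(109/23).
Reduce top mod 23: now compute (17/23).
Reciprocity: 17 ≡ 1 and 23 ≡ 3 (mod 4), so (17/23) = +(23/17).
Reduce top mod 17: now compute (6/17).
Pull out 2: since 17 ≡ 1 (mod 8), (2/17) = +1.
Reciprocity: 3 ≡ 3 and 17 ≡ 1 (mod 4), so (3/17) = +(17/3).
Reduce top mod 3: now compute (2/3).
Pull out 2: since 3 ≡ 3 (mod 8), (2/3) = -1.
Reached (1/3) = 1. Collecting the sign flips along the way, the symbol is -1.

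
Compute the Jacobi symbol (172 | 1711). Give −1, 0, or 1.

1

Pull out 2^2: since 1711 ≡ 7 (mod 8), (2/1711) = +1, so (2/1711)^2 = +1.
Reciprocity: 43 ≡ 3 and 1711 ≡ 3 (mod 4), so (43/1711) = −(1711/43).
Reduce top mod 43: now compute (34/43).
Pull out 2: since 43 ≡ 3 (mod 8), (2/43) = -1.
Reciprocity: 17 ≡ 1 and 43 ≡ 3 (mod 4), so (17/43) = +(43/17).
Reduce top mod 17: now compute (9/17).
Reciprocity: 9 ≡ 1 and 17 ≡ 1 (mod 4), so (9/17) = +(17/9).
Reduce top mod 9: now compute (8/9).
Pull out 2^3: since 9 ≡ 1 (mod 8), (2/9) = +1, so (2/9)^3 = +1.
Reached (1/9) = 1. Collecting the sign flips along the way, the symbol is +1.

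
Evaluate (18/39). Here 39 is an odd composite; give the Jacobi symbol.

Pull out 2: since 39 ≡ 7 (mod 8), (2/39) = +1.
Reciprocity: 9 ≡ 1 and 39 ≡ 3 (mod 4), so (9/39) = +(39/9).
Reduce top mod 9: now compute (3/9).
Reciprocity: 3 ≡ 3 and 9 ≡ 1 (mod 4), so (3/9) = +(9/3).
Reduce top mod 3: now compute (0/3).
Top reduces to 0: gcd > 1, so the symbol is 0.

0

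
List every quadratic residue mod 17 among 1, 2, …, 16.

1, 2, 4, 8, 9, 13, 15, 16

Square k = 1,…,8 (k and 17−k give the same square):
1²=1, 2²=4, 3²=9, 4²=16, 5²≡8, 6²≡2, 7²≡15, 8²≡13 (mod 17).
So the quadratic residues mod 17 are {1, 2, 4, 8, 9, 13, 15, 16}.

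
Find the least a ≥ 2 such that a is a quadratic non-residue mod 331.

(2/331) = −1, so 2 is the smallest positive non-residue mod 331.

2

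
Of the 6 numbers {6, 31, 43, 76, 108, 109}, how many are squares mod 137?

(6/137) = -1 → non-residue.
(31/137) = -1 → non-residue.
(43/137) = -1 → non-residue.
(76/137) = +1 → QR.
(108/137) = -1 → non-residue.
(109/137) = +1 → QR.
Total quadratic residues among the 6: 2.

2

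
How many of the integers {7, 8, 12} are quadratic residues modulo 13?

(7/13) = -1 → non-residue.
(8/13) = -1 → non-residue.
(12/13) = +1 → QR.
Total quadratic residues among the 3: 1.

1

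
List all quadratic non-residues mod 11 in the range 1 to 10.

2, 6, 7, 8, 10

Square k = 1,…,5 (k and 11−k give the same square):
1²=1, 2²=4, 3²=9, 4²≡5, 5²≡3 (mod 11).
The residues are {1, 3, 4, 5, 9}; the non-residues are the remaining 5 nonzero classes.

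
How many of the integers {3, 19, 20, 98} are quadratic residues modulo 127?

2

(3/127) = -1 → non-residue.
(19/127) = +1 → QR.
(20/127) = -1 → non-residue.
(98/127) = +1 → QR.
Total quadratic residues among the 4: 2.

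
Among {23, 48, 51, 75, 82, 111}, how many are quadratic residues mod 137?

0

(23/137) = -1 → non-residue.
(48/137) = -1 → non-residue.
(51/137) = -1 → non-residue.
(75/137) = -1 → non-residue.
(82/137) = -1 → non-residue.
(111/137) = -1 → non-residue.
Total quadratic residues among the 6: 0.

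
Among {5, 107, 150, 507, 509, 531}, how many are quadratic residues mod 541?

(5/541) = +1 → QR.
(107/541) = -1 → non-residue.
(150/541) = -1 → non-residue.
(507/541) = +1 → QR.
(509/541) = -1 → non-residue.
(531/541) = -1 → non-residue.
Total quadratic residues among the 6: 2.

2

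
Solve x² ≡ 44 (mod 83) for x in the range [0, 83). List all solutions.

Since 83 ≡ 3 (mod 4), a square root of 44 is 44^((83+1)/4) = 44^21 mod 83.
Repeated squaring: 44^2≡27, 44^4≡65, 44^8≡75, 44^16≡64 (mod 83).
44^21 = 44^(16+4+1) ≡ 25 (mod 83).
Check: 25² = 625 ≡ 44 (mod 83). The two roots are 25 and 58.

25, 58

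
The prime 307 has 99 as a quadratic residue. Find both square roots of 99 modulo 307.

Since 307 ≡ 3 (mod 4), a square root of 99 is 99^((307+1)/4) = 99^77 mod 307.
Repeated squaring: 99^2≡284, 99^4≡222, 99^8≡164, 99^16≡187, 99^32≡278, 99^64≡227 (mod 307).
99^77 = 99^(64+8+4+1) ≡ 232 (mod 307).
Check: 232² = 53824 ≡ 99 (mod 307). The two roots are 75 and 232.

75, 232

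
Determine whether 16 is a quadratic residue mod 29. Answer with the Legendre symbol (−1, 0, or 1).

1

Pull out 2^4: since 29 ≡ 5 (mod 8), (2/29) = -1, so (2/29)^4 = +1.
Reached (1/29) = 1. Collecting the sign flips along the way, the symbol is +1.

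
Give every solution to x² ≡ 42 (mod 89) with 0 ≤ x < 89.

89 ≡ 1 (mod 4), so we find a root by search.
Trying successive values, 24² = 576 ≡ 42 (mod 89). The other root is 89 − 24 = 65.

24, 65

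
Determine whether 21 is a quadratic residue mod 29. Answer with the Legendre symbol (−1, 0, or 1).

-1

Euler's criterion: (21/29) ≡ 21^14 (mod 29).
21^2 ≡ 6 (mod 29)
21^4 ≡ 7 (mod 29)
21^8 ≡ 20 (mod 29)
21^14 = 21^(8+4+2) ≡ 28 (mod 29).
Result is 28 ≡ −1, so (21/29) = −1.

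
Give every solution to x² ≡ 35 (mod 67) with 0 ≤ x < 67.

Since 67 ≡ 3 (mod 4), a square root of 35 is 35^((67+1)/4) = 35^17 mod 67.
Repeated squaring: 35^2≡19, 35^4≡26, 35^8≡6, 35^16≡36 (mod 67).
35^17 = 35^(16+1) ≡ 54 (mod 67).
Check: 54² = 2916 ≡ 35 (mod 67). The two roots are 13 and 54.

13, 54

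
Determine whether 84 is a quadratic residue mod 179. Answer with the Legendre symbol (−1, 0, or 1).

Pull out 2^2: since 179 ≡ 3 (mod 8), (2/179) = -1, so (2/179)^2 = +1.
Reciprocity: 21 ≡ 1 and 179 ≡ 3 (mod 4), so (21/179) = +(179/21).
Reduce top mod 21: now compute (11/21).
Reciprocity: 11 ≡ 3 and 21 ≡ 1 (mod 4), so (11/21) = +(21/11).
Reduce top mod 11: now compute (10/11).
Pull out 2: since 11 ≡ 3 (mod 8), (2/11) = -1.
Reciprocity: 5 ≡ 1 and 11 ≡ 3 (mod 4), so (5/11) = +(11/5).
Reduce top mod 5: now compute (1/5).
Reached (1/5) = 1. Collecting the sign flips along the way, the symbol is -1.

-1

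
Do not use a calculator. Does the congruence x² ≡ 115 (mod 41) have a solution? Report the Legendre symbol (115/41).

First reduce: 115 ≡ 33 (mod 41).
Reciprocity: 33 ≡ 1 and 41 ≡ 1 (mod 4), so (33/41) = +(41/33).
Reduce top mod 33: now compute (8/33).
Pull out 2^3: since 33 ≡ 1 (mod 8), (2/33) = +1, so (2/33)^3 = +1.
Reached (1/33) = 1. Collecting the sign flips along the way, the symbol is +1.

1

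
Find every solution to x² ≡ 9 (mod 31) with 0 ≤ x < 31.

3, 28

Since 31 ≡ 3 (mod 4), a square root of 9 is 9^((31+1)/4) = 9^8 mod 31.
Repeated squaring: 9^2≡19, 9^4≡20, 9^8≡28 (mod 31).
9^8 = 9^(8) ≡ 28 (mod 31).
Check: 28² = 784 ≡ 9 (mod 31). The two roots are 3 and 28.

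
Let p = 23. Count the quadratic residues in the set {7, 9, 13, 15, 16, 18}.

(7/23) = -1 → non-residue.
(9/23) = +1 → QR.
(13/23) = +1 → QR.
(15/23) = -1 → non-residue.
(16/23) = +1 → QR.
(18/23) = +1 → QR.
Total quadratic residues among the 6: 4.

4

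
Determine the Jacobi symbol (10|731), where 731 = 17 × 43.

Pull out 2: since 731 ≡ 3 (mod 8), (2/731) = -1.
Reciprocity: 5 ≡ 1 and 731 ≡ 3 (mod 4), so (5/731) = +(731/5).
Reduce top mod 5: now compute (1/5).
Reached (1/5) = 1. Collecting the sign flips along the way, the symbol is -1.

-1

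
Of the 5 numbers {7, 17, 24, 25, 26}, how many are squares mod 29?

3

(7/29) = +1 → QR.
(17/29) = -1 → non-residue.
(24/29) = +1 → QR.
(25/29) = +1 → QR.
(26/29) = -1 → non-residue.
Total quadratic residues among the 5: 3.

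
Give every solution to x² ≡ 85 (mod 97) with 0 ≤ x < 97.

97 ≡ 1 (mod 4), so we find a root by search.
Trying successive values, 45² = 2025 ≡ 85 (mod 97). The other root is 97 − 45 = 52.

45, 52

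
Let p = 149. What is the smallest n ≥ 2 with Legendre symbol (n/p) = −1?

2

(2/149) = −1, so 2 is the smallest positive non-residue mod 149.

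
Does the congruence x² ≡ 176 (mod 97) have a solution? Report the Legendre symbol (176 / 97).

First reduce: 176 ≡ 79 (mod 97).
Reciprocity: 79 ≡ 3 and 97 ≡ 1 (mod 4), so (79/97) = +(97/79).
Reduce top mod 79: now compute (18/79).
Pull out 2: since 79 ≡ 7 (mod 8), (2/79) = +1.
Reciprocity: 9 ≡ 1 and 79 ≡ 3 (mod 4), so (9/79) = +(79/9).
Reduce top mod 9: now compute (7/9).
Reciprocity: 7 ≡ 3 and 9 ≡ 1 (mod 4), so (7/9) = +(9/7).
Reduce top mod 7: now compute (2/7).
Pull out 2: since 7 ≡ 7 (mod 8), (2/7) = +1.
Reached (1/7) = 1. Collecting the sign flips along the way, the symbol is +1.

1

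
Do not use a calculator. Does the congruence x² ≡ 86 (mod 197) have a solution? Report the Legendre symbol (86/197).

-1

Euler's criterion: (86/197) ≡ 86^98 (mod 197).
86^2 ≡ 107 (mod 197)
86^4 ≡ 23 (mod 197)
86^8 ≡ 135 (mod 197)
86^16 ≡ 101 (mod 197)
86^32 ≡ 154 (mod 197)
86^64 ≡ 76 (mod 197)
86^98 = 86^(64+32+2) ≡ 196 (mod 197).
Result is 196 ≡ −1, so (86/197) = −1.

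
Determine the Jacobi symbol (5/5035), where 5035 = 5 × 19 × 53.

0

Reciprocity: 5 ≡ 1 and 5035 ≡ 3 (mod 4), so (5/5035) = +(5035/5).
Reduce top mod 5: now compute (0/5).
Top reduces to 0: gcd > 1, so the symbol is 0.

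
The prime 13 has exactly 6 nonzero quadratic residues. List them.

1,3,4,9,10,12

Square k = 1,…,6 (k and 13−k give the same square):
1²=1, 2²=4, 3²=9, 4²≡3, 5²≡12, 6²≡10 (mod 13).
So the quadratic residues mod 13 are {1, 3, 4, 9, 10, 12}.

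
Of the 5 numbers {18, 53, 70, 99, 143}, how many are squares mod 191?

(18/191) = +1 → QR.
(53/191) = -1 → non-residue.
(70/191) = -1 → non-residue.
(99/191) = -1 → non-residue.
(143/191) = -1 → non-residue.
Total quadratic residues among the 5: 1.

1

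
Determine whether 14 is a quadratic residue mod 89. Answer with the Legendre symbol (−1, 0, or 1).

-1

Pull out 2: since 89 ≡ 1 (mod 8), (2/89) = +1.
Reciprocity: 7 ≡ 3 and 89 ≡ 1 (mod 4), so (7/89) = +(89/7).
Reduce top mod 7: now compute (5/7).
Reciprocity: 5 ≡ 1 and 7 ≡ 3 (mod 4), so (5/7) = +(7/5).
Reduce top mod 5: now compute (2/5).
Pull out 2: since 5 ≡ 5 (mod 8), (2/5) = -1.
Reached (1/5) = 1. Collecting the sign flips along the way, the symbol is -1.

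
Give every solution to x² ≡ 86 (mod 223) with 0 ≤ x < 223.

106, 117

Since 223 ≡ 3 (mod 4), a square root of 86 is 86^((223+1)/4) = 86^56 mod 223.
Repeated squaring: 86^2≡37, 86^4≡31, 86^8≡69, 86^16≡78, 86^32≡63 (mod 223).
86^56 = 86^(32+16+8) ≡ 106 (mod 223).
Check: 106² = 11236 ≡ 86 (mod 223). The two roots are 106 and 117.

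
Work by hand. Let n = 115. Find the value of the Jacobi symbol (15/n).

Reciprocity: 15 ≡ 3 and 115 ≡ 3 (mod 4), so (15/115) = −(115/15).
Reduce top mod 15: now compute (10/15).
Pull out 2: since 15 ≡ 7 (mod 8), (2/15) = +1.
Reciprocity: 5 ≡ 1 and 15 ≡ 3 (mod 4), so (5/15) = +(15/5).
Reduce top mod 5: now compute (0/5).
Top reduces to 0: gcd > 1, so the symbol is 0.

0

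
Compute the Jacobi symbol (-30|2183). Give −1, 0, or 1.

1

First reduce: -30 ≡ 2153 (mod 2183).
Reciprocity: 2153 ≡ 1 and 2183 ≡ 3 (mod 4), so (2153/2183) = +(2183/2153).
Reduce top mod 2153: now compute (30/2153).
Pull out 2: since 2153 ≡ 1 (mod 8), (2/2153) = +1.
Reciprocity: 15 ≡ 3 and 2153 ≡ 1 (mod 4), so (15/2153) = +(2153/15).
Reduce top mod 15: now compute (8/15).
Pull out 2^3: since 15 ≡ 7 (mod 8), (2/15) = +1, so (2/15)^3 = +1.
Reached (1/15) = 1. Collecting the sign flips along the way, the symbol is +1.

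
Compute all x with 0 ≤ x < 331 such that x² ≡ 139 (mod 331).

Since 331 ≡ 3 (mod 4), a square root of 139 is 139^((331+1)/4) = 139^83 mod 331.
Repeated squaring: 139^2≡123, 139^4≡234, 139^8≡141, 139^16≡21, 139^32≡110, 139^64≡184 (mod 331).
139^83 = 139^(64+16+2+1) ≡ 173 (mod 331).
Check: 173² = 29929 ≡ 139 (mod 331). The two roots are 158 and 173.

158, 173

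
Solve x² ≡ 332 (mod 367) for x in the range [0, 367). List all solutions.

Since 367 ≡ 3 (mod 4), a square root of 332 is 332^((367+1)/4) = 332^92 mod 367.
Repeated squaring: 332^2≡124, 332^4≡329, 332^8≡343, 332^16≡209, 332^32≡8, 332^64≡64 (mod 367).
332^92 = 332^(64+16+8+4) ≡ 199 (mod 367).
Check: 199² = 39601 ≡ 332 (mod 367). The two roots are 168 and 199.

168, 199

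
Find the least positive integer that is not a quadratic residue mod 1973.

(2/1973) = −1, so 2 is the smallest positive non-residue mod 1973.

2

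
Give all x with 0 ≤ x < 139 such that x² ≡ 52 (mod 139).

Since 139 ≡ 3 (mod 4), a square root of 52 is 52^((139+1)/4) = 52^35 mod 139.
Repeated squaring: 52^2≡63, 52^4≡77, 52^8≡91, 52^16≡80, 52^32≡6 (mod 139).
52^35 = 52^(32+2+1) ≡ 57 (mod 139).
Check: 57² = 3249 ≡ 52 (mod 139). The two roots are 57 and 82.

57, 82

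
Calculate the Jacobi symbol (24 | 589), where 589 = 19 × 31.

Pull out 2^3: since 589 ≡ 5 (mod 8), (2/589) = -1, so (2/589)^3 = -1.
Reciprocity: 3 ≡ 3 and 589 ≡ 1 (mod 4), so (3/589) = +(589/3).
Reduce top mod 3: now compute (1/3).
Reached (1/3) = 1. Collecting the sign flips along the way, the symbol is -1.

-1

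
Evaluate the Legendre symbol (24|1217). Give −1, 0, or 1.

Pull out 2^3: since 1217 ≡ 1 (mod 8), (2/1217) = +1, so (2/1217)^3 = +1.
Reciprocity: 3 ≡ 3 and 1217 ≡ 1 (mod 4), so (3/1217) = +(1217/3).
Reduce top mod 3: now compute (2/3).
Pull out 2: since 3 ≡ 3 (mod 8), (2/3) = -1.
Reached (1/3) = 1. Collecting the sign flips along the way, the symbol is -1.

-1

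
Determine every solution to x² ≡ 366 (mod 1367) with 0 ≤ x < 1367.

325, 1042

Since 1367 ≡ 3 (mod 4), a square root of 366 is 366^((1367+1)/4) = 366^342 mod 1367.
Repeated squaring: 366^2≡1357, 366^4≡100, 366^8≡431, 366^16≡1216, 366^32≡929, 366^64≡464, 366^128≡677, 366^256≡384 (mod 1367).
366^342 = 366^(256+64+16+4+2) ≡ 1042 (mod 1367).
Check: 1042² = 1085764 ≡ 366 (mod 1367). The two roots are 325 and 1042.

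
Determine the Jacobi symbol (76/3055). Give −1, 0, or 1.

Pull out 2^2: since 3055 ≡ 7 (mod 8), (2/3055) = +1, so (2/3055)^2 = +1.
Reciprocity: 19 ≡ 3 and 3055 ≡ 3 (mod 4), so (19/3055) = −(3055/19).
Reduce top mod 19: now compute (15/19).
Reciprocity: 15 ≡ 3 and 19 ≡ 3 (mod 4), so (15/19) = −(19/15).
Reduce top mod 15: now compute (4/15).
Pull out 2^2: since 15 ≡ 7 (mod 8), (2/15) = +1, so (2/15)^2 = +1.
Reached (1/15) = 1. Collecting the sign flips along the way, the symbol is +1.

1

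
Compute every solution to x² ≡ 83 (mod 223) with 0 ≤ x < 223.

23, 200

Since 223 ≡ 3 (mod 4), a square root of 83 is 83^((223+1)/4) = 83^56 mod 223.
Repeated squaring: 83^2≡199, 83^4≡130, 83^8≡175, 83^16≡74, 83^32≡124 (mod 223).
83^56 = 83^(32+16+8) ≡ 200 (mod 223).
Check: 200² = 40000 ≡ 83 (mod 223). The two roots are 23 and 200.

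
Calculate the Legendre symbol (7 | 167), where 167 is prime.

Euler's criterion: (7/167) ≡ 7^83 (mod 167).
7^2 ≡ 49 (mod 167)
7^4 ≡ 63 (mod 167)
7^8 ≡ 128 (mod 167)
7^16 ≡ 18 (mod 167)
7^32 ≡ 157 (mod 167)
7^64 ≡ 100 (mod 167)
7^83 = 7^(64+16+2+1) ≡ 1 (mod 167).
Result is 1, so (7/167) = 1.

1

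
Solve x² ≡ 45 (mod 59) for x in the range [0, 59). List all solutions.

24, 35

Since 59 ≡ 3 (mod 4), a square root of 45 is 45^((59+1)/4) = 45^15 mod 59.
Repeated squaring: 45^2≡19, 45^4≡7, 45^8≡49 (mod 59).
45^15 = 45^(8+4+2+1) ≡ 35 (mod 59).
Check: 35² = 1225 ≡ 45 (mod 59). The two roots are 24 and 35.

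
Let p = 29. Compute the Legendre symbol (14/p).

-1

Pull out 2: since 29 ≡ 5 (mod 8), (2/29) = -1.
Reciprocity: 7 ≡ 3 and 29 ≡ 1 (mod 4), so (7/29) = +(29/7).
Reduce top mod 7: now compute (1/7).
Reached (1/7) = 1. Collecting the sign flips along the way, the symbol is -1.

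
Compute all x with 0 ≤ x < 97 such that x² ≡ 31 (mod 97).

15, 82

97 ≡ 1 (mod 4), so we find a root by search.
Trying successive values, 15² = 225 ≡ 31 (mod 97). The other root is 97 − 15 = 82.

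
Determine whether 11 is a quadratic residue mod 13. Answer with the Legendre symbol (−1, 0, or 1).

-1

Reciprocity: 11 ≡ 3 and 13 ≡ 1 (mod 4), so (11/13) = +(13/11).
Reduce top mod 11: now compute (2/11).
Pull out 2: since 11 ≡ 3 (mod 8), (2/11) = -1.
Reached (1/11) = 1. Collecting the sign flips along the way, the symbol is -1.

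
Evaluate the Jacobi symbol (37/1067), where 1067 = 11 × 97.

-1

Reciprocity: 37 ≡ 1 and 1067 ≡ 3 (mod 4), so (37/1067) = +(1067/37).
Reduce top mod 37: now compute (31/37).
Reciprocity: 31 ≡ 3 and 37 ≡ 1 (mod 4), so (31/37) = +(37/31).
Reduce top mod 31: now compute (6/31).
Pull out 2: since 31 ≡ 7 (mod 8), (2/31) = +1.
Reciprocity: 3 ≡ 3 and 31 ≡ 3 (mod 4), so (3/31) = −(31/3).
Reduce top mod 3: now compute (1/3).
Reached (1/3) = 1. Collecting the sign flips along the way, the symbol is -1.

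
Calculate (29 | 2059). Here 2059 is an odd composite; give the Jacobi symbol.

0

Reciprocity: 29 ≡ 1 and 2059 ≡ 3 (mod 4), so (29/2059) = +(2059/29).
Reduce top mod 29: now compute (0/29).
Top reduces to 0: gcd > 1, so the symbol is 0.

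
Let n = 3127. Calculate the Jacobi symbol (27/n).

Reciprocity: 27 ≡ 3 and 3127 ≡ 3 (mod 4), so (27/3127) = −(3127/27).
Reduce top mod 27: now compute (22/27).
Pull out 2: since 27 ≡ 3 (mod 8), (2/27) = -1.
Reciprocity: 11 ≡ 3 and 27 ≡ 3 (mod 4), so (11/27) = −(27/11).
Reduce top mod 11: now compute (5/11).
Reciprocity: 5 ≡ 1 and 11 ≡ 3 (mod 4), so (5/11) = +(11/5).
Reduce top mod 5: now compute (1/5).
Reached (1/5) = 1. Collecting the sign flips along the way, the symbol is -1.

-1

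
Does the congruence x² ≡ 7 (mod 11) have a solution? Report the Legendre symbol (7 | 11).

-1

Reciprocity: 7 ≡ 3 and 11 ≡ 3 (mod 4), so (7/11) = −(11/7).
Reduce top mod 7: now compute (4/7).
Pull out 2^2: since 7 ≡ 7 (mod 8), (2/7) = +1, so (2/7)^2 = +1.
Reached (1/7) = 1. Collecting the sign flips along the way, the symbol is -1.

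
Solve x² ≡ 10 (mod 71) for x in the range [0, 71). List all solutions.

Since 71 ≡ 3 (mod 4), a square root of 10 is 10^((71+1)/4) = 10^18 mod 71.
Repeated squaring: 10^2≡29, 10^4≡60, 10^8≡50, 10^16≡15 (mod 71).
10^18 = 10^(16+2) ≡ 9 (mod 71).
Check: 9² = 81 ≡ 10 (mod 71). The two roots are 9 and 62.

9, 62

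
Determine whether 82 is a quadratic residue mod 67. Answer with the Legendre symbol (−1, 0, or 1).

Euler's criterion: (82/67) ≡ 15^33 (mod 67).
15^2 ≡ 24 (mod 67)
15^4 ≡ 40 (mod 67)
15^8 ≡ 59 (mod 67)
15^16 ≡ 64 (mod 67)
15^32 ≡ 9 (mod 67)
15^33 = 15^(32+1) ≡ 1 (mod 67).
Result is 1, so (82/67) = 1.

1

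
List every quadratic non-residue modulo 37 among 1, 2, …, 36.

2 5 6 8 13 14 15 17 18 19 20 22 23 24 29 31 32 35

Square k = 1,…,18 (k and 37−k give the same square):
1²=1, 2²=4, 3²=9, 4²=16, 5²=25, 6²=36, 7²≡12, 8²≡27, 9²≡7, 10²≡26, 11²≡10, 12²≡33, 13²≡21, 14²≡11, 15²≡3, 16²≡34, 17²≡30, 18²≡28 (mod 37).
The residues are {1, 3, 4, 7, 9, 10, 11, 12, 16, 21, 25, 26, 27, 28, 30, 33, 34, 36}; the non-residues are the remaining 18 nonzero classes.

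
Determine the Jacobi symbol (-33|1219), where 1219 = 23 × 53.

First reduce: -33 ≡ 1186 (mod 1219).
Pull out 2: since 1219 ≡ 3 (mod 8), (2/1219) = -1.
Reciprocity: 593 ≡ 1 and 1219 ≡ 3 (mod 4), so (593/1219) = +(1219/593).
Reduce top mod 593: now compute (33/593).
Reciprocity: 33 ≡ 1 and 593 ≡ 1 (mod 4), so (33/593) = +(593/33).
Reduce top mod 33: now compute (32/33).
Pull out 2^5: since 33 ≡ 1 (mod 8), (2/33) = +1, so (2/33)^5 = +1.
Reached (1/33) = 1. Collecting the sign flips along the way, the symbol is -1.

-1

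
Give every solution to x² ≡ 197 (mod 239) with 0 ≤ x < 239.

83, 156

Since 239 ≡ 3 (mod 4), a square root of 197 is 197^((239+1)/4) = 197^60 mod 239.
Repeated squaring: 197^2≡91, 197^4≡155, 197^8≡125, 197^16≡90, 197^32≡213 (mod 239).
197^60 = 197^(32+16+8+4) ≡ 83 (mod 239).
Check: 83² = 6889 ≡ 197 (mod 239). The two roots are 83 and 156.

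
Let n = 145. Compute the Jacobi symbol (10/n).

Pull out 2: since 145 ≡ 1 (mod 8), (2/145) = +1.
Reciprocity: 5 ≡ 1 and 145 ≡ 1 (mod 4), so (5/145) = +(145/5).
Reduce top mod 5: now compute (0/5).
Top reduces to 0: gcd > 1, so the symbol is 0.

0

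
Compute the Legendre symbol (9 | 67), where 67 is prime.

Euler's criterion: (9/67) ≡ 9^33 (mod 67).
9^2 ≡ 14 (mod 67)
9^4 ≡ 62 (mod 67)
9^8 ≡ 25 (mod 67)
9^16 ≡ 22 (mod 67)
9^32 ≡ 15 (mod 67)
9^33 = 9^(32+1) ≡ 1 (mod 67).
Result is 1, so (9/67) = 1.

1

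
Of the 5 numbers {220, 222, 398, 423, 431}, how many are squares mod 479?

1

(220/479) = +1 → QR.
(222/479) = -1 → non-residue.
(398/479) = -1 → non-residue.
(423/479) = -1 → non-residue.
(431/479) = -1 → non-residue.
Total quadratic residues among the 5: 1.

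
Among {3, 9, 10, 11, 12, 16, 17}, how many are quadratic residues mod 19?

(3/19) = -1 → non-residue.
(9/19) = +1 → QR.
(10/19) = -1 → non-residue.
(11/19) = +1 → QR.
(12/19) = -1 → non-residue.
(16/19) = +1 → QR.
(17/19) = +1 → QR.
Total quadratic residues among the 7: 4.

4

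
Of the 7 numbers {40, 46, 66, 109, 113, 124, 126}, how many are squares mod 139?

4

(40/139) = -1 → non-residue.
(46/139) = +1 → QR.
(66/139) = +1 → QR.
(109/139) = -1 → non-residue.
(113/139) = +1 → QR.
(124/139) = +1 → QR.
(126/139) = -1 → non-residue.
Total quadratic residues among the 7: 4.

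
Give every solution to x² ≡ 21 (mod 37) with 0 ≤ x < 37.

37 ≡ 1 (mod 4), so we find a root by search.
Trying successive values, 13² = 169 ≡ 21 (mod 37). The other root is 37 − 13 = 24.

13, 24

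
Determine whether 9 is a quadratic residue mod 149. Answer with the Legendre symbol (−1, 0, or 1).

Euler's criterion: (9/149) ≡ 9^74 (mod 149).
9^2 ≡ 81 (mod 149)
9^4 ≡ 5 (mod 149)
9^8 ≡ 25 (mod 149)
9^16 ≡ 29 (mod 149)
9^32 ≡ 96 (mod 149)
9^64 ≡ 127 (mod 149)
9^74 = 9^(64+8+2) ≡ 1 (mod 149).
Result is 1, so (9/149) = 1.

1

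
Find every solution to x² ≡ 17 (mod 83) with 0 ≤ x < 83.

10, 73

Since 83 ≡ 3 (mod 4), a square root of 17 is 17^((83+1)/4) = 17^21 mod 83.
Repeated squaring: 17^2≡40, 17^4≡23, 17^8≡31, 17^16≡48 (mod 83).
17^21 = 17^(16+4+1) ≡ 10 (mod 83).
Check: 10² = 100 ≡ 17 (mod 83). The two roots are 10 and 73.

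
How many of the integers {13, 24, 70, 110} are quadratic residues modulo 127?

2

(13/127) = +1 → QR.
(24/127) = -1 → non-residue.
(70/127) = +1 → QR.
(110/127) = -1 → non-residue.
Total quadratic residues among the 4: 2.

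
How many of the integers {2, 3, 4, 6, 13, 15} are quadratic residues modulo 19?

(2/19) = -1 → non-residue.
(3/19) = -1 → non-residue.
(4/19) = +1 → QR.
(6/19) = +1 → QR.
(13/19) = -1 → non-residue.
(15/19) = -1 → non-residue.
Total quadratic residues among the 6: 2.

2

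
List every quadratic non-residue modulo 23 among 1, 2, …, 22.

Square k = 1,…,11 (k and 23−k give the same square):
1²=1, 2²=4, 3²=9, 4²=16, 5²≡2, 6²≡13, 7²≡3, 8²≡18, 9²≡12, 10²≡8, 11²≡6 (mod 23).
The residues are {1, 2, 3, 4, 6, 8, 9, 12, 13, 16, 18}; the non-residues are the remaining 11 nonzero classes.

5 7 10 11 14 15 17 19 20 21 22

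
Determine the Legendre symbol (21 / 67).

Euler's criterion: (21/67) ≡ 21^33 (mod 67).
21^2 ≡ 39 (mod 67)
21^4 ≡ 47 (mod 67)
21^8 ≡ 65 (mod 67)
21^16 ≡ 4 (mod 67)
21^32 ≡ 16 (mod 67)
21^33 = 21^(32+1) ≡ 1 (mod 67).
Result is 1, so (21/67) = 1.

1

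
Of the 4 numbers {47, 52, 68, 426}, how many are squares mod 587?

(47/587) = +1 → QR.
(52/587) = -1 → non-residue.
(68/587) = +1 → QR.
(426/587) = +1 → QR.
Total quadratic residues among the 4: 3.

3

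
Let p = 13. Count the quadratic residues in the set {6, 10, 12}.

2

(6/13) = -1 → non-residue.
(10/13) = +1 → QR.
(12/13) = +1 → QR.
Total quadratic residues among the 3: 2.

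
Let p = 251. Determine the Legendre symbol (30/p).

-1

Pull out 2: since 251 ≡ 3 (mod 8), (2/251) = -1.
Reciprocity: 15 ≡ 3 and 251 ≡ 3 (mod 4), so (15/251) = −(251/15).
Reduce top mod 15: now compute (11/15).
Reciprocity: 11 ≡ 3 and 15 ≡ 3 (mod 4), so (11/15) = −(15/11).
Reduce top mod 11: now compute (4/11).
Pull out 2^2: since 11 ≡ 3 (mod 8), (2/11) = -1, so (2/11)^2 = +1.
Reached (1/11) = 1. Collecting the sign flips along the way, the symbol is -1.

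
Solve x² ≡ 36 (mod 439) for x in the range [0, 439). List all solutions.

6, 433

Since 439 ≡ 3 (mod 4), a square root of 36 is 36^((439+1)/4) = 36^110 mod 439.
Repeated squaring: 36^2≡418, 36^4≡2, 36^8≡4, 36^16≡16, 36^32≡256, 36^64≡125 (mod 439).
36^110 = 36^(64+32+8+4+2) ≡ 433 (mod 439).
Check: 433² = 187489 ≡ 36 (mod 439). The two roots are 6 and 433.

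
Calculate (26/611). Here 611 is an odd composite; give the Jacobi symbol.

Pull out 2: since 611 ≡ 3 (mod 8), (2/611) = -1.
Reciprocity: 13 ≡ 1 and 611 ≡ 3 (mod 4), so (13/611) = +(611/13).
Reduce top mod 13: now compute (0/13).
Top reduces to 0: gcd > 1, so the symbol is 0.

0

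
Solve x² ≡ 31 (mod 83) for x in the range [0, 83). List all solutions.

23, 60

Since 83 ≡ 3 (mod 4), a square root of 31 is 31^((83+1)/4) = 31^21 mod 83.
Repeated squaring: 31^2≡48, 31^4≡63, 31^8≡68, 31^16≡59 (mod 83).
31^21 = 31^(16+4+1) ≡ 23 (mod 83).
Check: 23² = 529 ≡ 31 (mod 83). The two roots are 23 and 60.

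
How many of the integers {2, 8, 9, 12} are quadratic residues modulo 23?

(2/23) = +1 → QR.
(8/23) = +1 → QR.
(9/23) = +1 → QR.
(12/23) = +1 → QR.
Total quadratic residues among the 4: 4.

4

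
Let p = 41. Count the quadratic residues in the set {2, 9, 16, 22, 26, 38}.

(2/41) = +1 → QR.
(9/41) = +1 → QR.
(16/41) = +1 → QR.
(22/41) = -1 → non-residue.
(26/41) = -1 → non-residue.
(38/41) = -1 → non-residue.
Total quadratic residues among the 6: 3.

3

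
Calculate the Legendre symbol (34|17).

0

First reduce: 34 ≡ 0 (mod 17).
Top reduces to 0: gcd > 1, so the symbol is 0.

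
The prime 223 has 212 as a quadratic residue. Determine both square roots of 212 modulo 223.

Since 223 ≡ 3 (mod 4), a square root of 212 is 212^((223+1)/4) = 212^56 mod 223.
Repeated squaring: 212^2≡121, 212^4≡146, 212^8≡131, 212^16≡213, 212^32≡100 (mod 223).
212^56 = 212^(32+16+8) ≡ 124 (mod 223).
Check: 124² = 15376 ≡ 212 (mod 223). The two roots are 99 and 124.

99, 124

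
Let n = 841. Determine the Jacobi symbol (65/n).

Reciprocity: 65 ≡ 1 and 841 ≡ 1 (mod 4), so (65/841) = +(841/65).
Reduce top mod 65: now compute (61/65).
Reciprocity: 61 ≡ 1 and 65 ≡ 1 (mod 4), so (61/65) = +(65/61).
Reduce top mod 61: now compute (4/61).
Pull out 2^2: since 61 ≡ 5 (mod 8), (2/61) = -1, so (2/61)^2 = +1.
Reached (1/61) = 1. Collecting the sign flips along the way, the symbol is +1.

1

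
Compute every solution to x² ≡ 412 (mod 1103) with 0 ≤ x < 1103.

Since 1103 ≡ 3 (mod 4), a square root of 412 is 412^((1103+1)/4) = 412^276 mod 1103.
Repeated squaring: 412^2≡985, 412^4≡688, 412^8≡157, 412^16≡383, 412^32≡1093, 412^64≡100, 412^128≡73, 412^256≡917 (mod 1103).
412^276 = 412^(256+16+4) ≡ 61 (mod 1103).
Check: 61² = 3721 ≡ 412 (mod 1103). The two roots are 61 and 1042.

61, 1042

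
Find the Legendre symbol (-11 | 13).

-1

First reduce: -11 ≡ 2 (mod 13).
Pull out 2: since 13 ≡ 5 (mod 8), (2/13) = -1.
Reached (1/13) = 1. Collecting the sign flips along the way, the symbol is -1.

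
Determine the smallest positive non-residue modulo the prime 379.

2

(2/379) = −1, so 2 is the smallest positive non-residue mod 379.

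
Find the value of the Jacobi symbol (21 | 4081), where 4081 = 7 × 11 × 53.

0

Reciprocity: 21 ≡ 1 and 4081 ≡ 1 (mod 4), so (21/4081) = +(4081/21).
Reduce top mod 21: now compute (7/21).
Reciprocity: 7 ≡ 3 and 21 ≡ 1 (mod 4), so (7/21) = +(21/7).
Reduce top mod 7: now compute (0/7).
Top reduces to 0: gcd > 1, so the symbol is 0.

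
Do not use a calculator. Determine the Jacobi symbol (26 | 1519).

Pull out 2: since 1519 ≡ 7 (mod 8), (2/1519) = +1.
Reciprocity: 13 ≡ 1 and 1519 ≡ 3 (mod 4), so (13/1519) = +(1519/13).
Reduce top mod 13: now compute (11/13).
Reciprocity: 11 ≡ 3 and 13 ≡ 1 (mod 4), so (11/13) = +(13/11).
Reduce top mod 11: now compute (2/11).
Pull out 2: since 11 ≡ 3 (mod 8), (2/11) = -1.
Reached (1/11) = 1. Collecting the sign flips along the way, the symbol is -1.

-1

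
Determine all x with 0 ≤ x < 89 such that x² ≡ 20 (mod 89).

89 ≡ 1 (mod 4), so we find a root by search.
Trying successive values, 38² = 1444 ≡ 20 (mod 89). The other root is 89 − 38 = 51.

38, 51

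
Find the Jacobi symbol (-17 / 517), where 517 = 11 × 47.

-1

First reduce: -17 ≡ 500 (mod 517).
Pull out 2^2: since 517 ≡ 5 (mod 8), (2/517) = -1, so (2/517)^2 = +1.
Reciprocity: 125 ≡ 1 and 517 ≡ 1 (mod 4), so (125/517) = +(517/125).
Reduce top mod 125: now compute (17/125).
Reciprocity: 17 ≡ 1 and 125 ≡ 1 (mod 4), so (17/125) = +(125/17).
Reduce top mod 17: now compute (6/17).
Pull out 2: since 17 ≡ 1 (mod 8), (2/17) = +1.
Reciprocity: 3 ≡ 3 and 17 ≡ 1 (mod 4), so (3/17) = +(17/3).
Reduce top mod 3: now compute (2/3).
Pull out 2: since 3 ≡ 3 (mod 8), (2/3) = -1.
Reached (1/3) = 1. Collecting the sign flips along the way, the symbol is -1.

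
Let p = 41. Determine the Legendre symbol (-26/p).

-1

First reduce: -26 ≡ 15 (mod 41).
Reciprocity: 15 ≡ 3 and 41 ≡ 1 (mod 4), so (15/41) = +(41/15).
Reduce top mod 15: now compute (11/15).
Reciprocity: 11 ≡ 3 and 15 ≡ 3 (mod 4), so (11/15) = −(15/11).
Reduce top mod 11: now compute (4/11).
Pull out 2^2: since 11 ≡ 3 (mod 8), (2/11) = -1, so (2/11)^2 = +1.
Reached (1/11) = 1. Collecting the sign flips along the way, the symbol is -1.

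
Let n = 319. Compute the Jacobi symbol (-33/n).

First reduce: -33 ≡ 286 (mod 319).
Pull out 2: since 319 ≡ 7 (mod 8), (2/319) = +1.
Reciprocity: 143 ≡ 3 and 319 ≡ 3 (mod 4), so (143/319) = −(319/143).
Reduce top mod 143: now compute (33/143).
Reciprocity: 33 ≡ 1 and 143 ≡ 3 (mod 4), so (33/143) = +(143/33).
Reduce top mod 33: now compute (11/33).
Reciprocity: 11 ≡ 3 and 33 ≡ 1 (mod 4), so (11/33) = +(33/11).
Reduce top mod 11: now compute (0/11).
Top reduces to 0: gcd > 1, so the symbol is 0.

0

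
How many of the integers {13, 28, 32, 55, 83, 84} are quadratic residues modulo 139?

4

(13/139) = +1 → QR.
(28/139) = +1 → QR.
(32/139) = -1 → non-residue.
(55/139) = +1 → QR.
(83/139) = +1 → QR.
(84/139) = -1 → non-residue.
Total quadratic residues among the 6: 4.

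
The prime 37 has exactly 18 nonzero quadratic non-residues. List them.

2, 5, 6, 8, 13, 14, 15, 17, 18, 19, 20, 22, 23, 24, 29, 31, 32, 35

Square k = 1,…,18 (k and 37−k give the same square):
1²=1, 2²=4, 3²=9, 4²=16, 5²=25, 6²=36, 7²≡12, 8²≡27, 9²≡7, 10²≡26, 11²≡10, 12²≡33, 13²≡21, 14²≡11, 15²≡3, 16²≡34, 17²≡30, 18²≡28 (mod 37).
The residues are {1, 3, 4, 7, 9, 10, 11, 12, 16, 21, 25, 26, 27, 28, 30, 33, 34, 36}; the non-residues are the remaining 18 nonzero classes.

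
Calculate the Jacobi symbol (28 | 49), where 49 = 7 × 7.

Pull out 2^2: since 49 ≡ 1 (mod 8), (2/49) = +1, so (2/49)^2 = +1.
Reciprocity: 7 ≡ 3 and 49 ≡ 1 (mod 4), so (7/49) = +(49/7).
Reduce top mod 7: now compute (0/7).
Top reduces to 0: gcd > 1, so the symbol is 0.

0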